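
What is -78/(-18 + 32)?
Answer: -39/7 ≈ -5.5714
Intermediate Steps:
-78/(-18 + 32) = -78/14 = (1/14)*(-78) = -39/7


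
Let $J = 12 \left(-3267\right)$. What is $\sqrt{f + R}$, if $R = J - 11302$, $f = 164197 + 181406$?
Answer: $\sqrt{295097} \approx 543.23$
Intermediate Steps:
$J = -39204$
$f = 345603$
$R = -50506$ ($R = -39204 - 11302 = -50506$)
$\sqrt{f + R} = \sqrt{345603 - 50506} = \sqrt{295097}$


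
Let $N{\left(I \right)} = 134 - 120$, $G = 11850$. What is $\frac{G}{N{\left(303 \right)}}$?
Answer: $\frac{5925}{7} \approx 846.43$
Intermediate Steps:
$N{\left(I \right)} = 14$ ($N{\left(I \right)} = 134 - 120 = 14$)
$\frac{G}{N{\left(303 \right)}} = \frac{11850}{14} = 11850 \cdot \frac{1}{14} = \frac{5925}{7}$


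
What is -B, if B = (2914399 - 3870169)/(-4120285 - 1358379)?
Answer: -477885/2739332 ≈ -0.17445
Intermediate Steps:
B = 477885/2739332 (B = -955770/(-5478664) = -955770*(-1/5478664) = 477885/2739332 ≈ 0.17445)
-B = -1*477885/2739332 = -477885/2739332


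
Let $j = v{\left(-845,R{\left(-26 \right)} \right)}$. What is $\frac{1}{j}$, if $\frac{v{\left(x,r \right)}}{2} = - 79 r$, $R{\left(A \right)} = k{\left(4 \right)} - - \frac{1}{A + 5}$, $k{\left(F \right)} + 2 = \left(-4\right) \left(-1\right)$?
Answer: $- \frac{21}{6478} \approx -0.0032417$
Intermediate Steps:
$k{\left(F \right)} = 2$ ($k{\left(F \right)} = -2 - -4 = -2 + 4 = 2$)
$R{\left(A \right)} = 2 + \frac{1}{5 + A}$ ($R{\left(A \right)} = 2 - - \frac{1}{A + 5} = 2 - - \frac{1}{5 + A} = 2 + \frac{1}{5 + A}$)
$v{\left(x,r \right)} = - 158 r$ ($v{\left(x,r \right)} = 2 \left(- 79 r\right) = - 158 r$)
$j = - \frac{6478}{21}$ ($j = - 158 \frac{11 + 2 \left(-26\right)}{5 - 26} = - 158 \frac{11 - 52}{-21} = - 158 \left(\left(- \frac{1}{21}\right) \left(-41\right)\right) = \left(-158\right) \frac{41}{21} = - \frac{6478}{21} \approx -308.48$)
$\frac{1}{j} = \frac{1}{- \frac{6478}{21}} = - \frac{21}{6478}$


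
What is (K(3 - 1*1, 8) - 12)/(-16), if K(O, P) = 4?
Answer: 1/2 ≈ 0.50000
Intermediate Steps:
(K(3 - 1*1, 8) - 12)/(-16) = (4 - 12)/(-16) = -1/16*(-8) = 1/2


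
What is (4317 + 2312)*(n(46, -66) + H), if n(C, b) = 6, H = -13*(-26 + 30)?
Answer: -304934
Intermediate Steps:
H = -52 (H = -13*4 = -52)
(4317 + 2312)*(n(46, -66) + H) = (4317 + 2312)*(6 - 52) = 6629*(-46) = -304934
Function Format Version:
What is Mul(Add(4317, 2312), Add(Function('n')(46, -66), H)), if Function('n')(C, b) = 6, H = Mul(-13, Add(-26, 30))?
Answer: -304934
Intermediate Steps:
H = -52 (H = Mul(-13, 4) = -52)
Mul(Add(4317, 2312), Add(Function('n')(46, -66), H)) = Mul(Add(4317, 2312), Add(6, -52)) = Mul(6629, -46) = -304934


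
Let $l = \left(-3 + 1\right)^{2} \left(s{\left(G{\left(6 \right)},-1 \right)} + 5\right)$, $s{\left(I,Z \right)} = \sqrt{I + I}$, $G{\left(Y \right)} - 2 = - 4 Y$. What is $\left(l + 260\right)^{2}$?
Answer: $77696 + 4480 i \sqrt{11} \approx 77696.0 + 14858.0 i$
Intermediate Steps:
$G{\left(Y \right)} = 2 - 4 Y$
$s{\left(I,Z \right)} = \sqrt{2} \sqrt{I}$ ($s{\left(I,Z \right)} = \sqrt{2 I} = \sqrt{2} \sqrt{I}$)
$l = 20 + 8 i \sqrt{11}$ ($l = \left(-3 + 1\right)^{2} \left(\sqrt{2} \sqrt{2 - 24} + 5\right) = \left(-2\right)^{2} \left(\sqrt{2} \sqrt{2 - 24} + 5\right) = 4 \left(\sqrt{2} \sqrt{-22} + 5\right) = 4 \left(\sqrt{2} i \sqrt{22} + 5\right) = 4 \left(2 i \sqrt{11} + 5\right) = 4 \left(5 + 2 i \sqrt{11}\right) = 20 + 8 i \sqrt{11} \approx 20.0 + 26.533 i$)
$\left(l + 260\right)^{2} = \left(\left(20 + 8 i \sqrt{11}\right) + 260\right)^{2} = \left(280 + 8 i \sqrt{11}\right)^{2}$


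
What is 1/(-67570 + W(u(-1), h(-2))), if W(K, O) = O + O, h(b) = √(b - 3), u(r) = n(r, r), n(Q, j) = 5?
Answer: -6757/456570492 - I*√5/2282852460 ≈ -1.4799e-5 - 9.7951e-10*I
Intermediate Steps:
u(r) = 5
h(b) = √(-3 + b)
W(K, O) = 2*O
1/(-67570 + W(u(-1), h(-2))) = 1/(-67570 + 2*√(-3 - 2)) = 1/(-67570 + 2*√(-5)) = 1/(-67570 + 2*(I*√5)) = 1/(-67570 + 2*I*√5)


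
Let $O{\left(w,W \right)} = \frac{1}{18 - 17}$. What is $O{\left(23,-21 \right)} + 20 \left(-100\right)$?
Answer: $-1999$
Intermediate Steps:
$O{\left(w,W \right)} = 1$ ($O{\left(w,W \right)} = 1^{-1} = 1$)
$O{\left(23,-21 \right)} + 20 \left(-100\right) = 1 + 20 \left(-100\right) = 1 - 2000 = -1999$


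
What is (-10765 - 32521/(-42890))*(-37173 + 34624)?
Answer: 1176818060621/42890 ≈ 2.7438e+7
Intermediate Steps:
(-10765 - 32521/(-42890))*(-37173 + 34624) = (-10765 - 32521*(-1/42890))*(-2549) = (-10765 + 32521/42890)*(-2549) = -461678329/42890*(-2549) = 1176818060621/42890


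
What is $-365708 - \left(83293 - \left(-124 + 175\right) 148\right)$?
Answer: $-441453$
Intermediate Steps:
$-365708 - \left(83293 - \left(-124 + 175\right) 148\right) = -365708 + \left(-83293 + 51 \cdot 148\right) = -365708 + \left(-83293 + 7548\right) = -365708 - 75745 = -441453$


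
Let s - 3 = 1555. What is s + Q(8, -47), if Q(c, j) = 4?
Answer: 1562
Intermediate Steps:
s = 1558 (s = 3 + 1555 = 1558)
s + Q(8, -47) = 1558 + 4 = 1562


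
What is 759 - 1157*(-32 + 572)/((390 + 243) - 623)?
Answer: -61719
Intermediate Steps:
759 - 1157*(-32 + 572)/((390 + 243) - 623) = 759 - 624780/(633 - 623) = 759 - 624780/10 = 759 - 1157*54 = 759 - 62478 = -61719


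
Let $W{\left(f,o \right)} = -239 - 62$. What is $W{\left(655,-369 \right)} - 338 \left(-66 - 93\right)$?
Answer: $53441$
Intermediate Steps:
$W{\left(f,o \right)} = -301$ ($W{\left(f,o \right)} = -239 - 62 = -301$)
$W{\left(655,-369 \right)} - 338 \left(-66 - 93\right) = -301 - 338 \left(-66 - 93\right) = -301 - -53742 = -301 + 53742 = 53441$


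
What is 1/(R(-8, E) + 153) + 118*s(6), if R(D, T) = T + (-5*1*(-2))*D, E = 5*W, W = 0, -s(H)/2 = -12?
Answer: 206737/73 ≈ 2832.0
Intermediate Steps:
s(H) = 24 (s(H) = -2*(-12) = 24)
E = 0 (E = 5*0 = 0)
R(D, T) = T + 10*D (R(D, T) = T + (-5*(-2))*D = T + 10*D)
1/(R(-8, E) + 153) + 118*s(6) = 1/((0 + 10*(-8)) + 153) + 118*24 = 1/((0 - 80) + 153) + 2832 = 1/(-80 + 153) + 2832 = 1/73 + 2832 = 206737/73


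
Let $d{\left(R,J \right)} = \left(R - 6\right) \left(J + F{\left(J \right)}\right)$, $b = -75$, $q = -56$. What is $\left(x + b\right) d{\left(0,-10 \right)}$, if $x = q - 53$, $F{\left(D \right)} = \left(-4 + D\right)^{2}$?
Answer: $205344$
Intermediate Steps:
$x = -109$ ($x = -56 - 53 = -109$)
$d{\left(R,J \right)} = \left(-6 + R\right) \left(J + \left(-4 + J\right)^{2}\right)$ ($d{\left(R,J \right)} = \left(R - 6\right) \left(J + \left(-4 + J\right)^{2}\right) = \left(-6 + R\right) \left(J + \left(-4 + J\right)^{2}\right)$)
$\left(x + b\right) d{\left(0,-10 \right)} = \left(-109 - 75\right) \left(\left(-6\right) \left(-10\right) - 6 \left(-4 - 10\right)^{2} - 0 + 0 \left(-4 - 10\right)^{2}\right) = - 184 \left(60 - 6 \left(-14\right)^{2} + 0 + 0 \left(-14\right)^{2}\right) = - 184 \left(60 - 1176 + 0 + 0 \cdot 196\right) = - 184 \left(60 - 1176 + 0 + 0\right) = \left(-184\right) \left(-1116\right) = 205344$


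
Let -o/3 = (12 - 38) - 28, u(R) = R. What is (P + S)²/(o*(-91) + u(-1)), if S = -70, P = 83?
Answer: -169/14743 ≈ -0.011463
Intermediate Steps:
o = 162 (o = -3*((12 - 38) - 28) = -3*(-26 - 28) = -3*(-54) = 162)
(P + S)²/(o*(-91) + u(-1)) = (83 - 70)²/(162*(-91) - 1) = 13²/(-14742 - 1) = 169/(-14743) = 169*(-1/14743) = -169/14743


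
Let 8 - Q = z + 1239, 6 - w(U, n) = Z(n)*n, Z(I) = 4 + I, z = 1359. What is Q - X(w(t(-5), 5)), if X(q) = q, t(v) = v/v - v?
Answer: -2551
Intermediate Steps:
t(v) = 1 - v
w(U, n) = 6 - n*(4 + n) (w(U, n) = 6 - (4 + n)*n = 6 - n*(4 + n))
Q = -2590 (Q = 8 - (1359 + 1239) = 8 - 1*2598 = 8 - 2598 = -2590)
Q - X(w(t(-5), 5)) = -2590 - (6 - 1*5*(4 + 5)) = -2590 - (6 - 1*5*9) = -2590 - (6 - 45) = -2590 - 1*(-39) = -2590 + 39 = -2551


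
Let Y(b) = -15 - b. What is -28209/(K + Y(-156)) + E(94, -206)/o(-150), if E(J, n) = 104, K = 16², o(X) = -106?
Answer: -1515721/21041 ≈ -72.036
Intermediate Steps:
K = 256
-28209/(K + Y(-156)) + E(94, -206)/o(-150) = -28209/(256 + (-15 - 1*(-156))) + 104/(-106) = -28209/(256 + (-15 + 156)) + 104*(-1/106) = -28209/(256 + 141) - 52/53 = -28209/397 - 52/53 = -1515721/21041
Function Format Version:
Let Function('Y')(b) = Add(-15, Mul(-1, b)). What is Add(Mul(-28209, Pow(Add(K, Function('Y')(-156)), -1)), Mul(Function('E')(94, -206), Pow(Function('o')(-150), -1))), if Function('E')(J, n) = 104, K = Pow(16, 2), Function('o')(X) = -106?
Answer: Rational(-1515721, 21041) ≈ -72.036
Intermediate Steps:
K = 256
Add(Mul(-28209, Pow(Add(K, Function('Y')(-156)), -1)), Mul(Function('E')(94, -206), Pow(Function('o')(-150), -1))) = Add(Mul(-28209, Pow(Add(256, Add(-15, Mul(-1, -156))), -1)), Mul(104, Pow(-106, -1))) = Add(Mul(-28209, Pow(Add(256, Add(-15, 156)), -1)), Mul(104, Rational(-1, 106))) = Add(Mul(-28209, Pow(Add(256, 141), -1)), Rational(-52, 53)) = Add(Mul(-28209, Pow(397, -1)), Rational(-52, 53)) = Add(Mul(-28209, Rational(1, 397)), Rational(-52, 53)) = Add(Rational(-28209, 397), Rational(-52, 53)) = Rational(-1515721, 21041)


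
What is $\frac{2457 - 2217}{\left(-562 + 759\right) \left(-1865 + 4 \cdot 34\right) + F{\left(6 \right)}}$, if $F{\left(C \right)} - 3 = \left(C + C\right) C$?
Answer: $- \frac{120}{170269} \approx -0.00070477$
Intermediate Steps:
$F{\left(C \right)} = 3 + 2 C^{2}$ ($F{\left(C \right)} = 3 + \left(C + C\right) C = 3 + 2 C C = 3 + 2 C^{2}$)
$\frac{2457 - 2217}{\left(-562 + 759\right) \left(-1865 + 4 \cdot 34\right) + F{\left(6 \right)}} = \frac{2457 - 2217}{\left(-562 + 759\right) \left(-1865 + 4 \cdot 34\right) + \left(3 + 2 \cdot 6^{2}\right)} = \frac{240}{197 \left(-1865 + 136\right) + \left(3 + 2 \cdot 36\right)} = \frac{240}{197 \left(-1729\right) + \left(3 + 72\right)} = \frac{240}{-340613 + 75} = \frac{240}{-340538} = 240 \left(- \frac{1}{340538}\right) = - \frac{120}{170269}$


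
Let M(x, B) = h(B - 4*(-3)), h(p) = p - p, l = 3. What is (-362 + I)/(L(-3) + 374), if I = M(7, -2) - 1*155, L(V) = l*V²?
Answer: -517/401 ≈ -1.2893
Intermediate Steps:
h(p) = 0
L(V) = 3*V²
M(x, B) = 0
I = -155 (I = 0 - 1*155 = 0 - 155 = -155)
(-362 + I)/(L(-3) + 374) = (-362 - 155)/(3*(-3)² + 374) = -517/(3*9 + 374) = -517/(27 + 374) = -517/401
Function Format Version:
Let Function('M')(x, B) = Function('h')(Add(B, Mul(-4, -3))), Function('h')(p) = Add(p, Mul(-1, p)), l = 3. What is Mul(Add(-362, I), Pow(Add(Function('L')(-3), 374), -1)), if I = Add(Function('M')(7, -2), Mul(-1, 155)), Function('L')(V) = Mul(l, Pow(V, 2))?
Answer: Rational(-517, 401) ≈ -1.2893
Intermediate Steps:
Function('h')(p) = 0
Function('L')(V) = Mul(3, Pow(V, 2))
Function('M')(x, B) = 0
I = -155 (I = Add(0, Mul(-1, 155)) = Add(0, -155) = -155)
Mul(Add(-362, I), Pow(Add(Function('L')(-3), 374), -1)) = Mul(Add(-362, -155), Pow(Add(Mul(3, Pow(-3, 2)), 374), -1)) = Mul(-517, Pow(Add(Mul(3, 9), 374), -1)) = Mul(-517, Pow(Add(27, 374), -1)) = Mul(-517, Pow(401, -1)) = Mul(-517, Rational(1, 401)) = Rational(-517, 401)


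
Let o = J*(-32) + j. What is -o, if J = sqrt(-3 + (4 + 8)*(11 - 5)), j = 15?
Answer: -15 + 32*sqrt(69) ≈ 250.81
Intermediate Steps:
J = sqrt(69) (J = sqrt(-3 + 12*6) = sqrt(-3 + 72) = sqrt(69) ≈ 8.3066)
o = 15 - 32*sqrt(69) (o = sqrt(69)*(-32) + 15 = -32*sqrt(69) + 15 = 15 - 32*sqrt(69) ≈ -250.81)
-o = -(15 - 32*sqrt(69)) = -15 + 32*sqrt(69)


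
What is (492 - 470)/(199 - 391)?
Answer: -11/96 ≈ -0.11458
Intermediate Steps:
(492 - 470)/(199 - 391) = 22/(-192) = 22*(-1/192) = -11/96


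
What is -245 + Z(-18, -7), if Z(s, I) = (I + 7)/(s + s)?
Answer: -245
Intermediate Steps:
Z(s, I) = (7 + I)/(2*s) (Z(s, I) = (7 + I)/((2*s)) = (7 + I)*(1/(2*s)) = (7 + I)/(2*s))
-245 + Z(-18, -7) = -245 + (½)*(7 - 7)/(-18) = -245 + (½)*(-1/18)*0 = -245 + 0 = -245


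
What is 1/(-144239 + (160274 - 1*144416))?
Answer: -1/128381 ≈ -7.7893e-6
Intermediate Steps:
1/(-144239 + (160274 - 1*144416)) = 1/(-144239 + (160274 - 144416)) = 1/(-144239 + 15858) = 1/(-128381) = -1/128381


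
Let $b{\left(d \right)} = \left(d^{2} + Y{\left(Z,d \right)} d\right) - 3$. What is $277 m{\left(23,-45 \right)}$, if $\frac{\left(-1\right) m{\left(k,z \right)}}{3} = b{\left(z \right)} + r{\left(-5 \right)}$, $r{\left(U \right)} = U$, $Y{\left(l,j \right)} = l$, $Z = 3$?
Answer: $-1563942$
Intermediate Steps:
$b{\left(d \right)} = -3 + d^{2} + 3 d$ ($b{\left(d \right)} = \left(d^{2} + 3 d\right) - 3 = -3 + d^{2} + 3 d$)
$m{\left(k,z \right)} = 24 - 9 z - 3 z^{2}$ ($m{\left(k,z \right)} = - 3 \left(\left(-3 + z^{2} + 3 z\right) - 5\right) = - 3 \left(-8 + z^{2} + 3 z\right) = 24 - 9 z - 3 z^{2}$)
$277 m{\left(23,-45 \right)} = 277 \left(24 - -405 - 3 \left(-45\right)^{2}\right) = 277 \left(24 + 405 - 6075\right) = 277 \left(-5646\right) = -1563942$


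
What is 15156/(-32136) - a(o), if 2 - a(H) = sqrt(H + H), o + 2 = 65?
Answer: -6619/2678 + 3*sqrt(14) ≈ 8.7534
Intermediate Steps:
o = 63 (o = -2 + 65 = 63)
a(H) = 2 - sqrt(2)*sqrt(H) (a(H) = 2 - sqrt(H + H) = 2 - sqrt(2*H) = 2 - sqrt(2)*sqrt(H))
15156/(-32136) - a(o) = 15156/(-32136) - (2 - sqrt(2)*sqrt(63)) = 15156*(-1/32136) - (2 - sqrt(2)*3*sqrt(7)) = -1263/2678 - (2 - 3*sqrt(14)) = -1263/2678 + (-2 + 3*sqrt(14)) = -6619/2678 + 3*sqrt(14)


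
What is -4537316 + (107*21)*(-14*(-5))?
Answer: -4380026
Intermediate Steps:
-4537316 + (107*21)*(-14*(-5)) = -4537316 + 2247*70 = -4537316 + 157290 = -4380026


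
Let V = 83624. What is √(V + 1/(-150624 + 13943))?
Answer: √1562238126181183/136681 ≈ 289.18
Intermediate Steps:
√(V + 1/(-150624 + 13943)) = √(83624 + 1/(-150624 + 13943)) = √(83624 + 1/(-136681)) = √(83624 - 1/136681) = √(11429811943/136681) = √1562238126181183/136681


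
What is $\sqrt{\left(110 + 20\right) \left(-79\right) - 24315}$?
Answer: $i \sqrt{34585} \approx 185.97 i$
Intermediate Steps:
$\sqrt{\left(110 + 20\right) \left(-79\right) - 24315} = \sqrt{130 \left(-79\right) - 24315} = \sqrt{-10270 - 24315} = \sqrt{-34585} = i \sqrt{34585}$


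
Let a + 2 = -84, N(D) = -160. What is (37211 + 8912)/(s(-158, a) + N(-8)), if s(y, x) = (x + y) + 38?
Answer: -46123/366 ≈ -126.02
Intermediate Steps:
a = -86 (a = -2 - 84 = -86)
s(y, x) = 38 + x + y
(37211 + 8912)/(s(-158, a) + N(-8)) = (37211 + 8912)/((38 - 86 - 158) - 160) = 46123/(-206 - 160) = 46123/(-366) = 46123*(-1/366) = -46123/366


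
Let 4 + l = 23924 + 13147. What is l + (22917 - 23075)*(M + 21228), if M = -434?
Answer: -3248385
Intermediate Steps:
l = 37067 (l = -4 + (23924 + 13147) = -4 + 37071 = 37067)
l + (22917 - 23075)*(M + 21228) = 37067 + (22917 - 23075)*(-434 + 21228) = 37067 - 158*20794 = 37067 - 3285452 = -3248385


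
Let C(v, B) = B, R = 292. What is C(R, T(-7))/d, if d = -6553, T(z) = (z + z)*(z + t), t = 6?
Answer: -14/6553 ≈ -0.0021364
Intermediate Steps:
T(z) = 2*z*(6 + z) (T(z) = (z + z)*(z + 6) = (2*z)*(6 + z) = 2*z*(6 + z))
C(R, T(-7))/d = (2*(-7)*(6 - 7))/(-6553) = (2*(-7)*(-1))*(-1/6553) = 14*(-1/6553) = -14/6553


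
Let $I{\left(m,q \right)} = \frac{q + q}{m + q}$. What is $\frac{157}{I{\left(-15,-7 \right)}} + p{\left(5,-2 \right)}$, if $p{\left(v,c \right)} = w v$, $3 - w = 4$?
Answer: $\frac{1692}{7} \approx 241.71$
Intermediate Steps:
$I{\left(m,q \right)} = \frac{2 q}{m + q}$
$w = -1$ ($w = 3 - 4 = -1$)
$p{\left(v,c \right)} = - v$
$\frac{157}{I{\left(-15,-7 \right)}} + p{\left(5,-2 \right)} = \frac{157}{2 \left(-7\right) \frac{1}{-15 - 7}} - 5 = \frac{157}{2 \left(-7\right) \frac{1}{-22}} - 5 = \frac{157}{2 \left(-7\right) \left(- \frac{1}{22}\right)} - 5 = \frac{157}{\frac{7}{11}} - 5 = 157 \cdot \frac{11}{7} - 5 = \frac{1727}{7} - 5 = \frac{1692}{7}$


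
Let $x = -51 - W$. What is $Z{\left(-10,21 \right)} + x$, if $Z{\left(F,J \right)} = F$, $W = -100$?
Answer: $39$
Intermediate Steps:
$x = 49$ ($x = -51 - -100 = -51 + 100 = 49$)
$Z{\left(-10,21 \right)} + x = -10 + 49 = 39$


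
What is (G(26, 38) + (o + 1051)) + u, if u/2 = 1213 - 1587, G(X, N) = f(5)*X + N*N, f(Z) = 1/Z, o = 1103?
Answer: 14276/5 ≈ 2855.2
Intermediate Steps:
G(X, N) = N**2 + X/5 (G(X, N) = X/5 + N*N = X/5 + N**2 = N**2 + X/5)
u = -748 (u = 2*(1213 - 1587) = 2*(-374) = -748)
(G(26, 38) + (o + 1051)) + u = ((38**2 + (1/5)*26) + (1103 + 1051)) - 748 = ((1444 + 26/5) + 2154) - 748 = (7246/5 + 2154) - 748 = 18016/5 - 748 = 14276/5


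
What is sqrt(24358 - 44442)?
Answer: 2*I*sqrt(5021) ≈ 141.72*I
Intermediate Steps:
sqrt(24358 - 44442) = sqrt(-20084) = 2*I*sqrt(5021)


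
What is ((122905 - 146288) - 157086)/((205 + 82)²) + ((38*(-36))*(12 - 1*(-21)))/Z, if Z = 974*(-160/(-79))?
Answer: -40235389213/1604548120 ≈ -25.076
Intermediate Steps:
Z = 155840/79 (Z = 974*(-160*(-1/79)) = 974*(160/79) = 155840/79 ≈ 1972.7)
((122905 - 146288) - 157086)/((205 + 82)²) + ((38*(-36))*(12 - 1*(-21)))/Z = ((122905 - 146288) - 157086)/((205 + 82)²) + ((38*(-36))*(12 - 1*(-21)))/(155840/79) = (-23383 - 157086)/(287²) - 1368*(12 + 21)*(79/155840) = -180469/82369 - 1368*33*(79/155840) = -180469*1/82369 - 45144*79/155840 = -180469/82369 - 445797/19480 = -40235389213/1604548120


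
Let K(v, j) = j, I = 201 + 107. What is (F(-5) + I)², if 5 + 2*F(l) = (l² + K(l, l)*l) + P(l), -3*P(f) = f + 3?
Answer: 3940225/36 ≈ 1.0945e+5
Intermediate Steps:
I = 308
P(f) = -1 - f/3 (P(f) = -(f + 3)/3 = -(3 + f)/3 = -1 - f/3)
F(l) = -3 + l² - l/6 (F(l) = -5/2 + ((l² + l*l) + (-1 - l/3))/2 = -5/2 + ((l² + l²) + (-1 - l/3))/2 = -5/2 + (2*l² + (-1 - l/3))/2 = -5/2 + (-1 + 2*l² - l/3)/2 = -5/2 + (-½ + l² - l/6) = -3 + l² - l/6)
(F(-5) + I)² = ((-3 + (-5)² - ⅙*(-5)) + 308)² = ((-3 + 25 + ⅚) + 308)² = (137/6 + 308)² = (1985/6)² = 3940225/36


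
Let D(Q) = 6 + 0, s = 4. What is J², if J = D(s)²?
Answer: 1296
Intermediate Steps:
D(Q) = 6
J = 36 (J = 6² = 36)
J² = 36² = 1296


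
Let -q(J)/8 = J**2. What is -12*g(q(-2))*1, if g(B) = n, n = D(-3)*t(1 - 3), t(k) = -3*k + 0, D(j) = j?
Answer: 216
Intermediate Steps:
t(k) = -3*k
q(J) = -8*J**2
n = -18 (n = -(-9)*(1 - 3) = -(-9)*(-2) = -3*6 = -18)
g(B) = -18
-12*g(q(-2))*1 = -12*(-18)*1 = 216*1 = 216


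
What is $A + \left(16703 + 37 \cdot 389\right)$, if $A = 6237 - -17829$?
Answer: $55162$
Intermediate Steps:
$A = 24066$ ($A = 6237 + 17829 = 24066$)
$A + \left(16703 + 37 \cdot 389\right) = 24066 + \left(16703 + 37 \cdot 389\right) = 24066 + \left(16703 + 14393\right) = 24066 + 31096 = 55162$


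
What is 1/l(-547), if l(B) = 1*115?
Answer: 1/115 ≈ 0.0086956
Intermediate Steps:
l(B) = 115
1/l(-547) = 1/115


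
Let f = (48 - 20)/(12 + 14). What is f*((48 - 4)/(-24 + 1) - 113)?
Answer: -37002/299 ≈ -123.75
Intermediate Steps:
f = 14/13 (f = 28/26 = 28*(1/26) = 14/13 ≈ 1.0769)
f*((48 - 4)/(-24 + 1) - 113) = 14*((48 - 4)/(-24 + 1) - 113)/13 = 14*(44/(-23) - 113)/13 = 14*(44*(-1/23) - 113)/13 = 14*(-44/23 - 113)/13 = (14/13)*(-2643/23) = -37002/299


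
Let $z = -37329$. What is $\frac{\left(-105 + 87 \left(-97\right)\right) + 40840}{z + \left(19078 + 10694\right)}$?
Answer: $- \frac{2936}{687} \approx -4.2737$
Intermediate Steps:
$\frac{\left(-105 + 87 \left(-97\right)\right) + 40840}{z + \left(19078 + 10694\right)} = \frac{\left(-105 + 87 \left(-97\right)\right) + 40840}{-37329 + \left(19078 + 10694\right)} = \frac{\left(-105 - 8439\right) + 40840}{-37329 + 29772} = \frac{-8544 + 40840}{-7557} = 32296 \left(- \frac{1}{7557}\right) = - \frac{2936}{687}$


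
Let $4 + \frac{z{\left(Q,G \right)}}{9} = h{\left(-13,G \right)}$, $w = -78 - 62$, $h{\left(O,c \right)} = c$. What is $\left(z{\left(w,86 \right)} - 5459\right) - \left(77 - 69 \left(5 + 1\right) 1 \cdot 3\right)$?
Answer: $-3556$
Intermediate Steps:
$w = -140$ ($w = -78 - 62 = -140$)
$z{\left(Q,G \right)} = -36 + 9 G$
$\left(z{\left(w,86 \right)} - 5459\right) - \left(77 - 69 \left(5 + 1\right) 1 \cdot 3\right) = \left(\left(-36 + 9 \cdot 86\right) - 5459\right) - \left(77 - 69 \left(5 + 1\right) 1 \cdot 3\right) = \left(\left(-36 + 774\right) - 5459\right) - \left(77 - 69 \cdot 6 \cdot 3\right) = \left(738 - 5459\right) + \left(69 \cdot 18 - 77\right) = -4721 + \left(1242 - 77\right) = -4721 + 1165 = -3556$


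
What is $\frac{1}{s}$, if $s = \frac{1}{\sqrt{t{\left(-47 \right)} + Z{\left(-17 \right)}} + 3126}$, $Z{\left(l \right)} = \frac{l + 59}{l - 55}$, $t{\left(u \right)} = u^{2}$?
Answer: $3126 + \frac{\sqrt{79503}}{6} \approx 3173.0$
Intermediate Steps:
$Z{\left(l \right)} = \frac{59 + l}{-55 + l}$
$s = \frac{1}{3126 + \frac{\sqrt{79503}}{6}}$ ($s = \frac{1}{\sqrt{\left(-47\right)^{2} + \frac{59 - 17}{-55 - 17}} + 3126} = \frac{1}{\sqrt{2209 + \frac{1}{-72} \cdot 42} + 3126} = \frac{1}{\sqrt{2209 - \frac{7}{12}} + 3126} = \frac{1}{\sqrt{\frac{26501}{12}} + 3126} = \frac{1}{\frac{\sqrt{79503}}{6} + 3126} = \frac{1}{3126 + \frac{\sqrt{79503}}{6}} \approx 0.00031516$)
$\frac{1}{s} = \frac{1}{\frac{37512}{117236011} - \frac{2 \sqrt{79503}}{117236011}}$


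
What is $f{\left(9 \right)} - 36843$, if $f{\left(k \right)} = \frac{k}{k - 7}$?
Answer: $- \frac{73677}{2} \approx -36839.0$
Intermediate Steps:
$f{\left(k \right)} = \frac{k}{-7 + k}$ ($f{\left(k \right)} = \frac{k}{k - 7} = \frac{k}{-7 + k}$)
$f{\left(9 \right)} - 36843 = \frac{9}{-7 + 9} - 36843 = \frac{9}{2} - 36843 = - \frac{73677}{2}$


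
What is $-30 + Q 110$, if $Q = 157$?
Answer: $17240$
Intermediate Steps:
$-30 + Q 110 = -30 + 157 \cdot 110 = -30 + 17270 = 17240$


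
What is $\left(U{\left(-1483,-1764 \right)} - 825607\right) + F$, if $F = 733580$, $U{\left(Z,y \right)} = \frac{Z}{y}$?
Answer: $- \frac{162334145}{1764} \approx -92026.0$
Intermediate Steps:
$\left(U{\left(-1483,-1764 \right)} - 825607\right) + F = \left(- \frac{1483}{-1764} - 825607\right) + 733580 = \left(\left(-1483\right) \left(- \frac{1}{1764}\right) - 825607\right) + 733580 = \left(\frac{1483}{1764} - 825607\right) + 733580 = - \frac{1456369265}{1764} + 733580 = - \frac{162334145}{1764}$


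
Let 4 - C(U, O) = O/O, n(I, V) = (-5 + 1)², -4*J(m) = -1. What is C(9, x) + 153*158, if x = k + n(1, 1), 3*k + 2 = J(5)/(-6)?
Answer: 24177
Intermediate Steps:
J(m) = ¼ (J(m) = -¼*(-1) = ¼)
n(I, V) = 16 (n(I, V) = (-4)² = 16)
k = -49/72 (k = -⅔ + ((¼)/(-6))/3 = -⅔ + ((¼)*(-⅙))/3 = -⅔ + (⅓)*(-1/24) = -⅔ - 1/72 = -49/72 ≈ -0.68056)
x = 1103/72 (x = -49/72 + 16 = 1103/72 ≈ 15.319)
C(U, O) = 3 (C(U, O) = 4 - O/O = 4 - 1*1 = 4 - 1 = 3)
C(9, x) + 153*158 = 3 + 153*158 = 3 + 24174 = 24177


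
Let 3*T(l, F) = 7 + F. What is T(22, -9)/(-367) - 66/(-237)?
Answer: 24380/86979 ≈ 0.28030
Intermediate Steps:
T(l, F) = 7/3 + F/3 (T(l, F) = (7 + F)/3 = 7/3 + F/3)
T(22, -9)/(-367) - 66/(-237) = (7/3 + (⅓)*(-9))/(-367) - 66/(-237) = (7/3 - 3)*(-1/367) - 66*(-1/237) = -⅔*(-1/367) + 22/79 = 2/1101 + 22/79 = 24380/86979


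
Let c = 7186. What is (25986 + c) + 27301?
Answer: 60473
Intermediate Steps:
(25986 + c) + 27301 = (25986 + 7186) + 27301 = 33172 + 27301 = 60473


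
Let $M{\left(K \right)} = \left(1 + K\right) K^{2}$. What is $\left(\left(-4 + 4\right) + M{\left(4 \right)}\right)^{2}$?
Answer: $6400$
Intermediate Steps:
$M{\left(K \right)} = K^{2} \left(1 + K\right)$
$\left(\left(-4 + 4\right) + M{\left(4 \right)}\right)^{2} = \left(\left(-4 + 4\right) + 4^{2} \left(1 + 4\right)\right)^{2} = \left(0 + 16 \cdot 5\right)^{2} = \left(0 + 80\right)^{2} = 80^{2} = 6400$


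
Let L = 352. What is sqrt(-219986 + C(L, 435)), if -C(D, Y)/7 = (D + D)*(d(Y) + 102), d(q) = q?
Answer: I*sqrt(2866322) ≈ 1693.0*I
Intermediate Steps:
C(D, Y) = -14*D*(102 + Y) (C(D, Y) = -7*(D + D)*(Y + 102) = -7*2*D*(102 + Y) = -14*D*(102 + Y))
sqrt(-219986 + C(L, 435)) = sqrt(-219986 - 14*352*(102 + 435)) = sqrt(-219986 - 14*352*537) = sqrt(-219986 - 2646336) = sqrt(-2866322) = I*sqrt(2866322)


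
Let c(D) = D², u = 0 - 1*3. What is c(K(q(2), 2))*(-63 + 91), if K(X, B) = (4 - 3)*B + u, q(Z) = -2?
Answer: 28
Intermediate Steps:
u = -3 (u = 0 - 3 = -3)
K(X, B) = -3 + B (K(X, B) = (4 - 3)*B - 3 = 1*B - 3 = B - 3 = -3 + B)
c(K(q(2), 2))*(-63 + 91) = (-3 + 2)²*(-63 + 91) = (-1)²*28 = 1*28 = 28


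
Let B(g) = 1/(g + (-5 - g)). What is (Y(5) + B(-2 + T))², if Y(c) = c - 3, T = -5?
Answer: 81/25 ≈ 3.2400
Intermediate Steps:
B(g) = -⅕ (B(g) = 1/(-5) = -⅕)
Y(c) = -3 + c
(Y(5) + B(-2 + T))² = ((-3 + 5) - ⅕)² = (2 - ⅕)² = (9/5)² = 81/25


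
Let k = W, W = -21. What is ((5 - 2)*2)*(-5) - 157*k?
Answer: 3267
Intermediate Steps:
k = -21
((5 - 2)*2)*(-5) - 157*k = ((5 - 2)*2)*(-5) - 157*(-21) = (3*2)*(-5) + 3297 = 6*(-5) + 3297 = -30 + 3297 = 3267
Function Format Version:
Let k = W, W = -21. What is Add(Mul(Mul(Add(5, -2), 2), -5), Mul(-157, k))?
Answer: 3267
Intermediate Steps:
k = -21
Add(Mul(Mul(Add(5, -2), 2), -5), Mul(-157, k)) = Add(Mul(Mul(Add(5, -2), 2), -5), Mul(-157, -21)) = Add(Mul(Mul(3, 2), -5), 3297) = Add(Mul(6, -5), 3297) = Add(-30, 3297) = 3267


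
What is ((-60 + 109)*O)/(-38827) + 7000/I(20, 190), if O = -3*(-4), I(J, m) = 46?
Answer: 135880976/893021 ≈ 152.16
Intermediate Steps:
O = 12
((-60 + 109)*O)/(-38827) + 7000/I(20, 190) = ((-60 + 109)*12)/(-38827) + 7000/46 = (49*12)*(-1/38827) + 7000*(1/46) = 588*(-1/38827) + 3500/23 = -588/38827 + 3500/23 = 135880976/893021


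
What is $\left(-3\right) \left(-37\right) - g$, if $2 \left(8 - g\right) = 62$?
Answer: $134$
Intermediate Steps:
$g = -23$ ($g = 8 - 31 = -23$)
$\left(-3\right) \left(-37\right) - g = \left(-3\right) \left(-37\right) - -23 = 111 + 23 = 134$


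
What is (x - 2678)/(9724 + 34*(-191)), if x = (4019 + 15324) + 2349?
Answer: 9507/1615 ≈ 5.8867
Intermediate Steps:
x = 21692 (x = 19343 + 2349 = 21692)
(x - 2678)/(9724 + 34*(-191)) = (21692 - 2678)/(9724 + 34*(-191)) = 19014/(9724 - 6494) = 19014/3230 = 19014*(1/3230) = 9507/1615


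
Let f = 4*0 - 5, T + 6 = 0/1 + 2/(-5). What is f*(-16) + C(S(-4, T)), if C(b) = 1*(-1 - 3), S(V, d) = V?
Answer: 76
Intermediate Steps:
T = -32/5 (T = -6 + (0/1 + 2/(-5)) = -6 + (0*1 + 2*(-1/5)) = -6 + (0 - 2/5) = -6 - 2/5 = -32/5 ≈ -6.4000)
f = -5 (f = 0 - 5 = -5)
C(b) = -4 (C(b) = 1*(-4) = -4)
f*(-16) + C(S(-4, T)) = -5*(-16) - 4 = 80 - 4 = 76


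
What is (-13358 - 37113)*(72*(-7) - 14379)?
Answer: 751159893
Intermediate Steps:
(-13358 - 37113)*(72*(-7) - 14379) = -50471*(-504 - 14379) = -50471*(-14883) = 751159893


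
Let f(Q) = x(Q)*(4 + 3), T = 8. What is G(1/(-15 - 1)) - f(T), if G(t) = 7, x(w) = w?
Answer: -49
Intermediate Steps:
f(Q) = 7*Q (f(Q) = Q*(4 + 3) = Q*7 = 7*Q)
G(1/(-15 - 1)) - f(T) = 7 - 7*8 = 7 - 1*56 = 7 - 56 = -49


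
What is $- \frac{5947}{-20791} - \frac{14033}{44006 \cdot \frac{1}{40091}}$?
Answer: $- \frac{11696692585691}{914928746} \approx -12784.0$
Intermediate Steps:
$- \frac{5947}{-20791} - \frac{14033}{44006 \cdot \frac{1}{40091}} = \left(-5947\right) \left(- \frac{1}{20791}\right) - \frac{14033}{44006 \cdot \frac{1}{40091}} = \frac{5947}{20791} - \frac{14033}{\frac{44006}{40091}} = \frac{5947}{20791} - \frac{562597003}{44006} = - \frac{11696692585691}{914928746}$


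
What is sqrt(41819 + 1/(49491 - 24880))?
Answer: sqrt(25329823567510)/24611 ≈ 204.50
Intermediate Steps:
sqrt(41819 + 1/(49491 - 24880)) = sqrt(41819 + 1/24611) = sqrt(1029207410/24611) = sqrt(25329823567510)/24611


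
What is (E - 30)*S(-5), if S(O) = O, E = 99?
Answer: -345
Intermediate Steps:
(E - 30)*S(-5) = (99 - 30)*(-5) = 69*(-5) = -345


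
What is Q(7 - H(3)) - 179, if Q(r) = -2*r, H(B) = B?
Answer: -187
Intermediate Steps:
Q(7 - H(3)) - 179 = -2*(7 - 1*3) - 179 = -2*(7 - 3) - 179 = -2*4 - 179 = -8 - 179 = -187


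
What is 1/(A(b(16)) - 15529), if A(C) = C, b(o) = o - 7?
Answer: -1/15520 ≈ -6.4433e-5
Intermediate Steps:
b(o) = -7 + o
1/(A(b(16)) - 15529) = 1/((-7 + 16) - 15529) = 1/(9 - 15529) = 1/(-15520) = -1/15520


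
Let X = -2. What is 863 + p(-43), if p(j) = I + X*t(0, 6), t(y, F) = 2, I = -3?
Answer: 856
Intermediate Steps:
p(j) = -7 (p(j) = -3 - 2*2 = -3 - 4 = -7)
863 + p(-43) = 863 - 7 = 856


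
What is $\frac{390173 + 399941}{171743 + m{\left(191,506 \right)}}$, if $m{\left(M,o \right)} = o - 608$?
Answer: $\frac{790114}{171641} \approx 4.6033$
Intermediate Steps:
$m{\left(M,o \right)} = -608 + o$
$\frac{390173 + 399941}{171743 + m{\left(191,506 \right)}} = \frac{390173 + 399941}{171743 + \left(-608 + 506\right)} = \frac{790114}{171743 - 102} = \frac{790114}{171641}$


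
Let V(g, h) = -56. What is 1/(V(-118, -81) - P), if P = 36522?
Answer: -1/36578 ≈ -2.7339e-5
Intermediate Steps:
1/(V(-118, -81) - P) = 1/(-56 - 1*36522) = 1/(-56 - 36522) = 1/(-36578) = -1/36578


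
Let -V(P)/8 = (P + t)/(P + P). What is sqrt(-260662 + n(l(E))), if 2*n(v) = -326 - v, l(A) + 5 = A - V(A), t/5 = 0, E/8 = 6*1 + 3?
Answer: 9*I*sqrt(12882)/2 ≈ 510.75*I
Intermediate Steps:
E = 72 (E = 8*(6*1 + 3) = 8*(6 + 3) = 8*9 = 72)
t = 0 (t = 5*0 = 0)
V(P) = -4 (V(P) = -8*(P + 0)/(P + P) = -8*P/(2*P) = -8*P*1/(2*P) = -8*1/2 = -4)
l(A) = -1 + A (l(A) = -5 + (A - 1*(-4)) = -5 + (A + 4) = -5 + (4 + A) = -1 + A)
n(v) = -163 - v/2 (n(v) = (-326 - v)/2 = -163 - v/2)
sqrt(-260662 + n(l(E))) = sqrt(-260662 + (-163 - (-1 + 72)/2)) = sqrt(-260662 + (-163 - 1/2*71)) = sqrt(-260662 + (-163 - 71/2)) = sqrt(-260662 - 397/2) = sqrt(-521721/2) = 9*I*sqrt(12882)/2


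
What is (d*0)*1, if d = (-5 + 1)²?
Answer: 0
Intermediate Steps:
d = 16 (d = (-4)² = 16)
(d*0)*1 = (16*0)*1 = 0*1 = 0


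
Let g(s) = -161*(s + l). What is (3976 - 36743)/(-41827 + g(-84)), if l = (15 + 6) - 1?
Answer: 32767/31523 ≈ 1.0395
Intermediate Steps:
l = 20 (l = 21 - 1 = 20)
g(s) = -3220 - 161*s (g(s) = -161*(s + 20) = -161*(20 + s) = -3220 - 161*s)
(3976 - 36743)/(-41827 + g(-84)) = (3976 - 36743)/(-41827 + (-3220 - 161*(-84))) = -32767/(-41827 + (-3220 + 13524)) = -32767/(-41827 + 10304) = -32767/(-31523) = -32767*(-1/31523) = 32767/31523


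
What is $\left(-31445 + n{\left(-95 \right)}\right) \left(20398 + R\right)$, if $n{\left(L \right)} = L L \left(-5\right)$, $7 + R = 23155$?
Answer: $-3334317220$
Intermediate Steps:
$R = 23148$ ($R = -7 + 23155 = 23148$)
$n{\left(L \right)} = - 5 L^{2}$ ($n{\left(L \right)} = L^{2} \left(-5\right) = - 5 L^{2}$)
$\left(-31445 + n{\left(-95 \right)}\right) \left(20398 + R\right) = \left(-31445 - 5 \left(-95\right)^{2}\right) \left(20398 + 23148\right) = \left(-31445 - 45125\right) 43546 = \left(-76570\right) 43546 = -3334317220$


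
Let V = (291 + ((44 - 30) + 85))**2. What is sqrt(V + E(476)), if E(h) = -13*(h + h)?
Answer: 2*sqrt(34931) ≈ 373.80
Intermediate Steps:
E(h) = -26*h
V = 152100 (V = (291 + (14 + 85))**2 = (291 + 99)**2 = 390**2 = 152100)
sqrt(V + E(476)) = sqrt(152100 - 26*476) = sqrt(152100 - 12376) = sqrt(139724) = 2*sqrt(34931)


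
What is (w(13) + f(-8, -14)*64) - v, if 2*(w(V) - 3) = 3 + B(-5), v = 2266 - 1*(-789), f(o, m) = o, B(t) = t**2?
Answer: -3550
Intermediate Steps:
v = 3055 (v = 2266 + 789 = 3055)
w(V) = 17 (w(V) = 3 + (3 + (-5)**2)/2 = 3 + (3 + 25)/2 = 3 + (1/2)*28 = 3 + 14 = 17)
(w(13) + f(-8, -14)*64) - v = (17 - 8*64) - 1*3055 = (17 - 512) - 3055 = -495 - 3055 = -3550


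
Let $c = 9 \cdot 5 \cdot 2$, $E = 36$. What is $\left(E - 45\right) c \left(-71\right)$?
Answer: $57510$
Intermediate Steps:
$c = 90$ ($c = 9 \cdot 10 = 90$)
$\left(E - 45\right) c \left(-71\right) = \left(36 - 45\right) 90 \left(-71\right) = \left(-9\right) 90 \left(-71\right) = \left(-810\right) \left(-71\right) = 57510$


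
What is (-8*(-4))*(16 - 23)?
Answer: -224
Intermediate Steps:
(-8*(-4))*(16 - 23) = 32*(-7) = -224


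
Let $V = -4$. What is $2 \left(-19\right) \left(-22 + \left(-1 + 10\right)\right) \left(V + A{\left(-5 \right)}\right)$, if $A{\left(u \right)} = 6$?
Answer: $988$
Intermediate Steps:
$2 \left(-19\right) \left(-22 + \left(-1 + 10\right)\right) \left(V + A{\left(-5 \right)}\right) = 2 \left(-19\right) \left(-22 + \left(-1 + 10\right)\right) \left(-4 + 6\right) = - 38 \left(-22 + 9\right) 2 = - 38 \left(\left(-13\right) 2\right) = \left(-38\right) \left(-26\right) = 988$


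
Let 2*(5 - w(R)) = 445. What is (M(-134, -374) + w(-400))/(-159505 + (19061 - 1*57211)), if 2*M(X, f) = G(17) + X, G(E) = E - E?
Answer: 569/395310 ≈ 0.0014394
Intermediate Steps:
w(R) = -435/2 (w(R) = 5 - 1/2*445 = 5 - 445/2 = -435/2)
G(E) = 0
M(X, f) = X/2 (M(X, f) = (0 + X)/2 = X/2)
(M(-134, -374) + w(-400))/(-159505 + (19061 - 1*57211)) = ((1/2)*(-134) - 435/2)/(-159505 + (19061 - 1*57211)) = (-67 - 435/2)/(-159505 + (19061 - 57211)) = -569/(2*(-159505 - 38150)) = -569/2/(-197655) = -569/2*(-1/197655) = 569/395310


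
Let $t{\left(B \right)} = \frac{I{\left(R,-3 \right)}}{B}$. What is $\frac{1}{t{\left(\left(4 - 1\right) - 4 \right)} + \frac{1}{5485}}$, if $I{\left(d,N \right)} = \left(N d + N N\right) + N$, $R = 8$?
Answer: $\frac{5485}{98731} \approx 0.055555$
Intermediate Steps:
$I{\left(d,N \right)} = N + N^{2} + N d$ ($I{\left(d,N \right)} = \left(N d + N^{2}\right) + N = \left(N^{2} + N d\right) + N = N + N^{2} + N d$)
$t{\left(B \right)} = - \frac{18}{B}$ ($t{\left(B \right)} = \frac{\left(-3\right) \left(1 - 3 + 8\right)}{B} = \frac{\left(-3\right) 6}{B} = - \frac{18}{B}$)
$\frac{1}{t{\left(\left(4 - 1\right) - 4 \right)} + \frac{1}{5485}} = \frac{1}{- \frac{18}{\left(4 - 1\right) - 4} + \frac{1}{5485}} = \frac{1}{- \frac{18}{3 - 4} + \frac{1}{5485}} = \frac{1}{- \frac{18}{-1} + \frac{1}{5485}} = \frac{1}{\left(-18\right) \left(-1\right) + \frac{1}{5485}} = \frac{1}{18 + \frac{1}{5485}} = \frac{1}{\frac{98731}{5485}} = \frac{5485}{98731}$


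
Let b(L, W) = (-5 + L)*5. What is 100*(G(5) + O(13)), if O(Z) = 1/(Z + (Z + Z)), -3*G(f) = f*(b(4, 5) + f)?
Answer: 100/39 ≈ 2.5641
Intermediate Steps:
b(L, W) = -25 + 5*L
G(f) = -f*(-5 + f)/3 (G(f) = -f*((-25 + 5*4) + f)/3 = -f*((-25 + 20) + f)/3 = -f*(-5 + f)/3)
O(Z) = 1/(3*Z) (O(Z) = 1/(Z + 2*Z) = 1/(3*Z))
100*(G(5) + O(13)) = 100*((1/3)*5*(5 - 1*5) + (1/3)/13) = 100*((1/3)*5*(5 - 5) + (1/3)*(1/13)) = 100*((1/3)*5*0 + 1/39) = 100*(0 + 1/39) = 100*(1/39) = 100/39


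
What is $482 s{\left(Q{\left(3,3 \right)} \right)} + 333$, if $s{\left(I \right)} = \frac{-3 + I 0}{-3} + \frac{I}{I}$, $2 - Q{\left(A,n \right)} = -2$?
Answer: $1297$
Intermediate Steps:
$Q{\left(A,n \right)} = 4$ ($Q{\left(A,n \right)} = 2 - -2 = 2 + 2 = 4$)
$s{\left(I \right)} = 2$ ($s{\left(I \right)} = \left(-3 + 0\right) \left(- \frac{1}{3}\right) + 1 = \left(-3\right) \left(- \frac{1}{3}\right) + 1 = 1 + 1 = 2$)
$482 s{\left(Q{\left(3,3 \right)} \right)} + 333 = 482 \cdot 2 + 333 = 964 + 333 = 1297$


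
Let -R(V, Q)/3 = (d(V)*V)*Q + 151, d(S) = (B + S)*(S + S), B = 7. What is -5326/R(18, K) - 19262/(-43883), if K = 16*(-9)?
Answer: 134560734256/307090908201 ≈ 0.43818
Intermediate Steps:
K = -144
d(S) = 2*S*(7 + S) (d(S) = (7 + S)*(S + S) = (7 + S)*(2*S) = 2*S*(7 + S))
R(V, Q) = -453 - 6*Q*V²*(7 + V) (R(V, Q) = -3*(((2*V*(7 + V))*V)*Q + 151) = -3*((2*V²*(7 + V))*Q + 151) = -3*(2*Q*V²*(7 + V) + 151) = -3*(151 + 2*Q*V²*(7 + V)) = -453 - 6*Q*V²*(7 + V))
-5326/R(18, K) - 19262/(-43883) = -5326/(-453 - 6*(-144)*18²*(7 + 18)) - 19262/(-43883) = -5326/(-453 - 6*(-144)*324*25) - 19262*(-1/43883) = -5326/(-453 + 6998400) + 19262/43883 = -5326/6997947 + 19262/43883 = 134560734256/307090908201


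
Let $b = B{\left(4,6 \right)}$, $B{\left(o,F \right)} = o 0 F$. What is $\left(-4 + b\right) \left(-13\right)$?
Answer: $52$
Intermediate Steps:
$B{\left(o,F \right)} = 0$ ($B{\left(o,F \right)} = 0 F = 0$)
$b = 0$
$\left(-4 + b\right) \left(-13\right) = \left(-4 + 0\right) \left(-13\right) = \left(-4\right) \left(-13\right) = 52$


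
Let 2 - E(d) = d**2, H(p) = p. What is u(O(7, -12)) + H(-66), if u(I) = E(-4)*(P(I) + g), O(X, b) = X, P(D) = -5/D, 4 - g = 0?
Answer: -112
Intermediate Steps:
g = 4 (g = 4 - 1*0 = 4 + 0 = 4)
E(d) = 2 - d**2
u(I) = -56 + 70/I (u(I) = (2 - 1*(-4)**2)*(-5/I + 4) = (2 - 1*16)*(4 - 5/I) = (2 - 16)*(4 - 5/I) = -14*(4 - 5/I) = -56 + 70/I)
u(O(7, -12)) + H(-66) = (-56 + 70/7) - 66 = (-56 + 70*(1/7)) - 66 = (-56 + 10) - 66 = -46 - 66 = -112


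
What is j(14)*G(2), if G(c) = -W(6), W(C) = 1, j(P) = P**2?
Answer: -196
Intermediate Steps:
G(c) = -1 (G(c) = -1*1 = -1)
j(14)*G(2) = 14**2*(-1) = 196*(-1) = -196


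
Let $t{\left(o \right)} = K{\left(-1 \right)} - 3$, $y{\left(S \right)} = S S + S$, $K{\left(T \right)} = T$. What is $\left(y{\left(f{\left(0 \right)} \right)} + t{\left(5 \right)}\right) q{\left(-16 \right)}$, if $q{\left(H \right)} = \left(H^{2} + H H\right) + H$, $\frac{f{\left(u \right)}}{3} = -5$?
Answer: $102176$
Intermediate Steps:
$f{\left(u \right)} = -15$ ($f{\left(u \right)} = 3 \left(-5\right) = -15$)
$q{\left(H \right)} = H + 2 H^{2}$ ($q{\left(H \right)} = \left(H^{2} + H^{2}\right) + H = 2 H^{2} + H = H + 2 H^{2}$)
$y{\left(S \right)} = S + S^{2}$ ($y{\left(S \right)} = S^{2} + S = S + S^{2}$)
$t{\left(o \right)} = -4$ ($t{\left(o \right)} = -1 - 3 = -4$)
$\left(y{\left(f{\left(0 \right)} \right)} + t{\left(5 \right)}\right) q{\left(-16 \right)} = \left(- 15 \left(1 - 15\right) - 4\right) \left(- 16 \left(1 + 2 \left(-16\right)\right)\right) = \left(\left(-15\right) \left(-14\right) - 4\right) \left(- 16 \left(1 - 32\right)\right) = \left(210 - 4\right) \left(\left(-16\right) \left(-31\right)\right) = 206 \cdot 496 = 102176$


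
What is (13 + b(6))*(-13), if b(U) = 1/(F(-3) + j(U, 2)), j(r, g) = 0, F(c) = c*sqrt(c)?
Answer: -169 - 13*I*sqrt(3)/9 ≈ -169.0 - 2.5019*I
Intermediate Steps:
F(c) = c**(3/2)
b(U) = I*sqrt(3)/9 (b(U) = 1/((-3)**(3/2) + 0) = 1/(-3*I*sqrt(3) + 0) = 1/(-3*I*sqrt(3)) = I*sqrt(3)/9)
(13 + b(6))*(-13) = (13 + I*sqrt(3)/9)*(-13) = -169 - 13*I*sqrt(3)/9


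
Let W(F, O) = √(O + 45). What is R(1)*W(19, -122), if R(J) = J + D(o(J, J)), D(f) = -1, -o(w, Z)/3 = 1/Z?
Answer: 0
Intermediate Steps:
o(w, Z) = -3/Z
W(F, O) = √(45 + O)
R(J) = -1 + J (R(J) = J - 1 = -1 + J)
R(1)*W(19, -122) = (-1 + 1)*√(45 - 122) = 0*√(-77) = 0*(I*√77) = 0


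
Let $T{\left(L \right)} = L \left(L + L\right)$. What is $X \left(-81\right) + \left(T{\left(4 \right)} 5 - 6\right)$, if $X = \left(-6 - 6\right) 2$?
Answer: $2098$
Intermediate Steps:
$X = -24$ ($X = \left(-12\right) 2 = -24$)
$T{\left(L \right)} = 2 L^{2}$ ($T{\left(L \right)} = L 2 L = 2 L^{2}$)
$X \left(-81\right) + \left(T{\left(4 \right)} 5 - 6\right) = \left(-24\right) \left(-81\right) - \left(6 - 2 \cdot 4^{2} \cdot 5\right) = 1944 - \left(6 - 2 \cdot 16 \cdot 5\right) = 1944 + \left(32 \cdot 5 - 6\right) = 1944 + \left(160 - 6\right) = 1944 + 154 = 2098$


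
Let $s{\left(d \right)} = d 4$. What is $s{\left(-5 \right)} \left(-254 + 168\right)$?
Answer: $1720$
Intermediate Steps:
$s{\left(d \right)} = 4 d$
$s{\left(-5 \right)} \left(-254 + 168\right) = 4 \left(-5\right) \left(-254 + 168\right) = \left(-20\right) \left(-86\right) = 1720$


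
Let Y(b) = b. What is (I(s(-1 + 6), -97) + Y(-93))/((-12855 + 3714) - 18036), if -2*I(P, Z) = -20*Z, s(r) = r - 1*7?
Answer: 1063/27177 ≈ 0.039114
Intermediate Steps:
s(r) = -7 + r (s(r) = r - 7 = -7 + r)
I(P, Z) = 10*Z (I(P, Z) = -(-10)*Z = 10*Z)
(I(s(-1 + 6), -97) + Y(-93))/((-12855 + 3714) - 18036) = (10*(-97) - 93)/((-12855 + 3714) - 18036) = (-970 - 93)/(-9141 - 18036) = -1063/(-27177) = -1063*(-1/27177) = 1063/27177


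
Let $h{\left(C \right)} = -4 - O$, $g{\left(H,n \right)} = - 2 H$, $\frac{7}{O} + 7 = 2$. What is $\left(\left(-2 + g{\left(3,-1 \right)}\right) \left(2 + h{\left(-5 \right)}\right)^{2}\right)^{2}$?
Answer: $\frac{5184}{625} \approx 8.2944$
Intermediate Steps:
$O = - \frac{7}{5}$ ($O = \frac{7}{-7 + 2} = \frac{7}{-5} = 7 \left(- \frac{1}{5}\right) = - \frac{7}{5} \approx -1.4$)
$h{\left(C \right)} = - \frac{13}{5}$ ($h{\left(C \right)} = -4 - - \frac{7}{5} = -4 + \frac{7}{5} = - \frac{13}{5}$)
$\left(\left(-2 + g{\left(3,-1 \right)}\right) \left(2 + h{\left(-5 \right)}\right)^{2}\right)^{2} = \left(\left(-2 - 6\right) \left(2 - \frac{13}{5}\right)^{2}\right)^{2} = \left(\left(-2 - 6\right) \left(- \frac{3}{5}\right)^{2}\right)^{2} = \left(\left(-8\right) \frac{9}{25}\right)^{2} = \left(- \frac{72}{25}\right)^{2} = \frac{5184}{625}$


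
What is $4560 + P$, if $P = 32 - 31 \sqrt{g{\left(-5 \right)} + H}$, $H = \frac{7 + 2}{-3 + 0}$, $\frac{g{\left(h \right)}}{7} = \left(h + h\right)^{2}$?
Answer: $4592 - 31 \sqrt{697} \approx 3773.6$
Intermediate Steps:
$g{\left(h \right)} = 28 h^{2}$ ($g{\left(h \right)} = 7 \left(h + h\right)^{2} = 7 \left(2 h\right)^{2} = 7 \cdot 4 h^{2} = 28 h^{2}$)
$H = -3$ ($H = \frac{9}{-3} = 9 \left(- \frac{1}{3}\right) = -3$)
$P = 32 - 31 \sqrt{697}$ ($P = 32 - 31 \sqrt{28 \left(-5\right)^{2} - 3} = 32 - 31 \sqrt{28 \cdot 25 - 3} = 32 - 31 \sqrt{700 - 3} = 32 - 31 \sqrt{697} \approx -786.42$)
$4560 + P = 4560 + \left(32 - 31 \sqrt{697}\right) = 4592 - 31 \sqrt{697}$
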